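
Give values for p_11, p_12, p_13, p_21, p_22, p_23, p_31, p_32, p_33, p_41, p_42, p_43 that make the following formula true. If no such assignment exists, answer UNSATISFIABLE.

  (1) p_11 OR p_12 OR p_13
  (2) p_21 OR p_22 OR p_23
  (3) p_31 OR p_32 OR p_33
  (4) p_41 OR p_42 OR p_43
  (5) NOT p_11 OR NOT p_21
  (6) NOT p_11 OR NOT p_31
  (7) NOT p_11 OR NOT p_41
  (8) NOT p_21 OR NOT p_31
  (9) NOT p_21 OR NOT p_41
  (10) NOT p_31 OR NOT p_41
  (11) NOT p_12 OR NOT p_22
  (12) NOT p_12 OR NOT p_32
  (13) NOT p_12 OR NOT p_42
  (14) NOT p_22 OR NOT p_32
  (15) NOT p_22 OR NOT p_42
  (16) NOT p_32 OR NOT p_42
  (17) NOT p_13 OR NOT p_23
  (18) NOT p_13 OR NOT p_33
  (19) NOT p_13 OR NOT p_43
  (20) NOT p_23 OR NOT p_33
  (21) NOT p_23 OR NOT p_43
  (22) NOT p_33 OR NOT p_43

UNSATISFIABLE

Try p_11 = false.
Try p_12 = true.
Unit clause (NOT p_22) forces p_22 = false.
Unit clause (NOT p_32) forces p_32 = false.
Unit clause (NOT p_42) forces p_42 = false.
Try p_21 = true.
Unit clause (NOT p_31) forces p_31 = false.
Unit clause (p_33) forces p_33 = true.
Unit clause (NOT p_41) forces p_41 = false.
Unit clause (p_43) forces p_43 = true.
But (NOT p_43) is also a unit clause — contradiction.
So p_21 must be the other value — set p_21 = false.
Unit clause (p_23) forces p_23 = true.
Unit clause (NOT p_13) forces p_13 = false.
Unit clause (NOT p_33) forces p_33 = false.
Unit clause (p_31) forces p_31 = true.
Unit clause (NOT p_41) forces p_41 = false.
Unit clause (p_43) forces p_43 = true.
But (NOT p_43) is also a unit clause — contradiction.
Both values of p_21 lead to a conflict.
So p_12 must be the other value — set p_12 = false.
Unit clause (p_13) forces p_13 = true.
Unit clause (NOT p_23) forces p_23 = false.
Unit clause (NOT p_33) forces p_33 = false.
Unit clause (NOT p_43) forces p_43 = false.
Try p_21 = true.
Unit clause (NOT p_31) forces p_31 = false.
Unit clause (p_32) forces p_32 = true.
Unit clause (NOT p_41) forces p_41 = false.
Unit clause (p_42) forces p_42 = true.
But (NOT p_42) is also a unit clause — contradiction.
So p_21 must be the other value — set p_21 = false.
Unit clause (p_22) forces p_22 = true.
Unit clause (NOT p_32) forces p_32 = false.
Unit clause (p_31) forces p_31 = true.
Unit clause (NOT p_41) forces p_41 = false.
Unit clause (p_42) forces p_42 = true.
But (NOT p_42) is also a unit clause — contradiction.
Both values of p_21 lead to a conflict.
Both values of p_12 lead to a conflict.
So p_11 must be the other value — set p_11 = true.
Unit clause (NOT p_21) forces p_21 = false.
Unit clause (NOT p_31) forces p_31 = false.
Unit clause (NOT p_41) forces p_41 = false.
Try p_22 = true.
Unit clause (NOT p_12) forces p_12 = false.
Unit clause (NOT p_32) forces p_32 = false.
Unit clause (p_33) forces p_33 = true.
Unit clause (NOT p_42) forces p_42 = false.
Unit clause (p_43) forces p_43 = true.
But (NOT p_43) is also a unit clause — contradiction.
So p_22 must be the other value — set p_22 = false.
Unit clause (p_23) forces p_23 = true.
Unit clause (NOT p_13) forces p_13 = false.
Unit clause (NOT p_33) forces p_33 = false.
Unit clause (p_32) forces p_32 = true.
Unit clause (NOT p_12) forces p_12 = false.
Unit clause (NOT p_42) forces p_42 = false.
Unit clause (p_43) forces p_43 = true.
But (NOT p_43) is also a unit clause — contradiction.
Both values of p_22 lead to a conflict.
Both values of p_11 lead to a conflict.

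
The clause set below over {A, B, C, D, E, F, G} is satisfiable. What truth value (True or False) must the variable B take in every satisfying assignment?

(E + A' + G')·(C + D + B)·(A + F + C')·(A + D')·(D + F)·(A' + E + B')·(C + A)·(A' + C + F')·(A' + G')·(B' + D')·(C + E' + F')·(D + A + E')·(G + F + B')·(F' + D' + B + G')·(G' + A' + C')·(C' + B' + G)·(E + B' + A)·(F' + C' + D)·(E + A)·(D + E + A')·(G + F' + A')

Suppose B = 1.
(D') alone gives D = 0.
(F) alone gives F = 1.
(C') alone gives C = 0.
(A) alone gives A = 1.
Now (A') is unsatisfied and unit — conflict.
So every satisfying assignment has B = False.

False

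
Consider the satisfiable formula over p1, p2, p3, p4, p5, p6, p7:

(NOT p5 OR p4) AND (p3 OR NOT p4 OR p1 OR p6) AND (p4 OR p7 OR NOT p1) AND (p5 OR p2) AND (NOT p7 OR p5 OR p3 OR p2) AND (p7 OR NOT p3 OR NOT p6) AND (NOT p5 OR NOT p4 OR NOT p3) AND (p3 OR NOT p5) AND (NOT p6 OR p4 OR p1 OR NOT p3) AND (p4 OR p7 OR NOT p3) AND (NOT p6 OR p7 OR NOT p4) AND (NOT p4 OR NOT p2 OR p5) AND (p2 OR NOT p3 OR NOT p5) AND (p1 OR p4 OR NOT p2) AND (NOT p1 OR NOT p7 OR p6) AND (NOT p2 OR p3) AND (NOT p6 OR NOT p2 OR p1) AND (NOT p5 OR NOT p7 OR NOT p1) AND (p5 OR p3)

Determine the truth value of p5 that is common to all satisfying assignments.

False

Suppose p5 = true.
(p4) alone gives p4 = true.
(NOT p3) alone gives p3 = false.
That conflicts with the unit clause (p3).
So every satisfying assignment has p5 = False.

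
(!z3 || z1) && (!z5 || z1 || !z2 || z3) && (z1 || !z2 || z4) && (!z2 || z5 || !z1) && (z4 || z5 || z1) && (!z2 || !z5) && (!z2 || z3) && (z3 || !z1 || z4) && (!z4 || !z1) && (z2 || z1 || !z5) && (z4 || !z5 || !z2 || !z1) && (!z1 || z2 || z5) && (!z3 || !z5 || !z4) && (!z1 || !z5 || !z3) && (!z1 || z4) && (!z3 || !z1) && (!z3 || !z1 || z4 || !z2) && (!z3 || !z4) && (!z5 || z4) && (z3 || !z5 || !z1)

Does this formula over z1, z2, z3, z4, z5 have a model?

Suppose z3 = false.
From the singleton clause (!z2), z2 = false.
Suppose z1 = false.
From the singleton clause (!z5), z5 = false.
From the singleton clause (z4), z4 = true.
Every clause now holds.
A satisfying assignment: z1=false; z2=false; z3=false; z4=true; z5=false.

Yes, satisfiable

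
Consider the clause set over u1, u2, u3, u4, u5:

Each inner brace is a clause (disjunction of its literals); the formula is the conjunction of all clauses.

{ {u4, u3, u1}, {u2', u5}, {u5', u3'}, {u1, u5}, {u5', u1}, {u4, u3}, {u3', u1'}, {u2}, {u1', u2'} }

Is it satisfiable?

Unsatisfiable

The clause (u2) is unit, so u2 = 1.
The clause (u5) is unit, so u5 = 1.
The clause (u3') is unit, so u3 = 0.
The clause (u1) is unit, so u1 = 1.
Now (u1') is unsatisfied and unit — conflict.
No assignment satisfies every clause.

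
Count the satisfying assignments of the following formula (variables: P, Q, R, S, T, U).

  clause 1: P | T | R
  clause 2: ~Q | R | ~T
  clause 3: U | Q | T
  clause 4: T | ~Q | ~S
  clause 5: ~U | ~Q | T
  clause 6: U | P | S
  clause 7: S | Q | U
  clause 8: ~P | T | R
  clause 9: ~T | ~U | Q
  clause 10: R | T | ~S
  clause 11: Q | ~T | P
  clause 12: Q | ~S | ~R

11

There are 2^6 = 64 truth assignments over (P, Q, R, S, T, U).
Split on T. With T = 1, the clauses containing T are satisfied and ~T drops from the rest; 8 of the 2^5 = 32 assignments to the other variables satisfy what remains.
With T = 0, by the same count on the reduced clause set, 3 assignments work.
(One model: P=F, Q=F, R=T, S=F, T=F, U=T.)
Total: 8 + 3 = 11.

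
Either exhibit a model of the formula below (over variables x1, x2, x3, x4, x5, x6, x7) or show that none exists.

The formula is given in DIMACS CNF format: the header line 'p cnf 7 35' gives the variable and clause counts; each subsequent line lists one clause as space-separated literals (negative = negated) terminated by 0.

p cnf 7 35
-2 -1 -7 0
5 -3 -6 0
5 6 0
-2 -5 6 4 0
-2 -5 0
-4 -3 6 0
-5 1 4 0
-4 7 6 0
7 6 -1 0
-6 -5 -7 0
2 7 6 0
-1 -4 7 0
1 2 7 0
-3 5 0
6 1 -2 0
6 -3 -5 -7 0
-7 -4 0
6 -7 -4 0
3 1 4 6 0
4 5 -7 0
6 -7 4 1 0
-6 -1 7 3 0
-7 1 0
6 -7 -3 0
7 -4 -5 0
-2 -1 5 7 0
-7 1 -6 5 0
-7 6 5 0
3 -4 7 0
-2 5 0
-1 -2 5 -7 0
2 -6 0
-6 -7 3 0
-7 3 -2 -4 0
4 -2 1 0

Suppose x5 = True.
From the singleton clause (¬x2), x2 = False.
From the singleton clause (¬x6), x6 = False.
From the singleton clause (x7), x7 = True.
From the singleton clause (¬x3), x3 = False.
From the singleton clause (¬x4), x4 = False.
From the singleton clause (x1), x1 = True.
All clauses are satisfied.

x1: True; x2: False; x3: False; x4: False; x5: True; x6: False; x7: True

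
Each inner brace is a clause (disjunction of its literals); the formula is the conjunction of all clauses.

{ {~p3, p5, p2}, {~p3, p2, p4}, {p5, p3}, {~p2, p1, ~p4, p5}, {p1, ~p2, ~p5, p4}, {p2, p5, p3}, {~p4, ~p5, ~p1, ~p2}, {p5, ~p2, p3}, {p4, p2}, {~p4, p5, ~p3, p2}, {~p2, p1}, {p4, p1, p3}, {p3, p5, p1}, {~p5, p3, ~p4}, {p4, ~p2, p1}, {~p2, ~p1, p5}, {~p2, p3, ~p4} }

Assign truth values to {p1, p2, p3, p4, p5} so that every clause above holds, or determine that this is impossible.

p1=0, p2=0, p3=1, p4=1, p5=1

Suppose p5 = 1.
Suppose p4 = 1.
Unit clause (p3) forces p3 = 1.
Suppose p1 = 0.
Unit clause (~p2) forces p2 = 0.
All clauses are satisfied.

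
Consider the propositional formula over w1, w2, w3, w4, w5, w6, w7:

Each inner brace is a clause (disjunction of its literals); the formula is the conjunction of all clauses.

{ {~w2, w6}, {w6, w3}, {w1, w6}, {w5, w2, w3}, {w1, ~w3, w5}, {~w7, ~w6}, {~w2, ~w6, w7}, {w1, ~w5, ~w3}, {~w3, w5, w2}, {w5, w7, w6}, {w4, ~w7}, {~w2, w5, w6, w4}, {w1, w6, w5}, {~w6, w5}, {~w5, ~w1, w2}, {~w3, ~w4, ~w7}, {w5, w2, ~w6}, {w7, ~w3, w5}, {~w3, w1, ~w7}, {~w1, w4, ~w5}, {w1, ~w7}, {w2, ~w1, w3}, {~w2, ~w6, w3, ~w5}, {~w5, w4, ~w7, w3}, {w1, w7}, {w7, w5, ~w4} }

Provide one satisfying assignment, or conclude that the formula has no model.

UNSATISFIABLE

Try w2 = 0.
Try w6 = 1.
From the singleton clause (~w7), w7 = 0.
From the singleton clause (w5), w5 = 1.
From the singleton clause (~w1), w1 = 0.
Now (w1) is unsatisfied and unit — conflict.
Undo w6 and try w6 = 0.
From the singleton clause (w3), w3 = 1.
From the singleton clause (w1), w1 = 1.
From the singleton clause (w5), w5 = 1.
Now (~w5) is unsatisfied and unit — conflict.
Neither w6 = 1 nor w6 = 0 works.
Undo w2 and try w2 = 1.
From the singleton clause (w6), w6 = 1.
From the singleton clause (~w7), w7 = 0.
Now (w7) is unsatisfied and unit — conflict.
Neither w2 = 1 nor w2 = 0 works.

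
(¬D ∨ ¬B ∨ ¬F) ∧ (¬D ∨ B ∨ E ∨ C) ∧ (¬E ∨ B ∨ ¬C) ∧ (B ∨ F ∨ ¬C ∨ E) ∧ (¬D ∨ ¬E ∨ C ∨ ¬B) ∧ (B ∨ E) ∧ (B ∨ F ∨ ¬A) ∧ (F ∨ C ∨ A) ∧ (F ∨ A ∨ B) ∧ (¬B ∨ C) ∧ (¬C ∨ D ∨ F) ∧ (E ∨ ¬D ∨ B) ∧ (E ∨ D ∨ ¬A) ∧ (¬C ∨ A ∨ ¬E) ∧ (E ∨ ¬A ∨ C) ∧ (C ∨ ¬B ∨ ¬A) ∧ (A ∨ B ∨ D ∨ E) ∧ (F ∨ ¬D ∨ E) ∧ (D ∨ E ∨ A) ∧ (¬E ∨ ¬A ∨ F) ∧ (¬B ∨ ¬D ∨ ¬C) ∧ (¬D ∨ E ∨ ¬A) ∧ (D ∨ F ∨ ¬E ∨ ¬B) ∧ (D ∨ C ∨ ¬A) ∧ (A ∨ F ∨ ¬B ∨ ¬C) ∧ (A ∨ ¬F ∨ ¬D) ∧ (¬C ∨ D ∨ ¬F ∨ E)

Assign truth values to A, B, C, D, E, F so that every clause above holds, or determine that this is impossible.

Try B = True.
Unit clause (C) forces C = True.
Unit clause (¬D) forces D = False.
Unit clause (F) forces F = True.
Unit clause (E) forces E = True.
Unit clause (A) forces A = True.
Every clause now holds.

A: True; B: True; C: True; D: False; E: True; F: True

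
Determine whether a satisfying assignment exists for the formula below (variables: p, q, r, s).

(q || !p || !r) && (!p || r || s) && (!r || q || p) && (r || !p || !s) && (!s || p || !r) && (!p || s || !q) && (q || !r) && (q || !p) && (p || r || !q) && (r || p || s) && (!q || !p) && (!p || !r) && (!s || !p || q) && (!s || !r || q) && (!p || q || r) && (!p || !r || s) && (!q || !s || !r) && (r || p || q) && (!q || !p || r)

Try q = true.
(!p) alone gives p = false.
(r) alone gives r = true.
(!s) alone gives s = false.
All clauses are satisfied.
A satisfying assignment: p ↦ false,  q ↦ true,  r ↦ true,  s ↦ false.

Yes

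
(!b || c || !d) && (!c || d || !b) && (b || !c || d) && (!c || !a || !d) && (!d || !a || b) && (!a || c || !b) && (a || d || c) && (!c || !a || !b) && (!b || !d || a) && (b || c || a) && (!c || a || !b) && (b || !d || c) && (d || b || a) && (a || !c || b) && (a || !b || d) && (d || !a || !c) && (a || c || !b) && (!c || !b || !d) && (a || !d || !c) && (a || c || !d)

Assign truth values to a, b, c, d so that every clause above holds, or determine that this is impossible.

a ↦ true; b ↦ false; c ↦ false; d ↦ false

Try b = false.
Try c = false.
(a) alone gives a = true.
(!d) alone gives d = false.
This assignment satisfies each clause.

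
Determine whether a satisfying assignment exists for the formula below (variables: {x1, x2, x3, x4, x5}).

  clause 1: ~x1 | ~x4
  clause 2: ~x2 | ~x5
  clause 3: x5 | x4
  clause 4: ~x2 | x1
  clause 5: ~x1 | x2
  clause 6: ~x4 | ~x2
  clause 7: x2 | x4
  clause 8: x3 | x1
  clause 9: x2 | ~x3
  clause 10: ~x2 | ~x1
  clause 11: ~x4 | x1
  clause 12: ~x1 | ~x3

Try x1 = 0.
The clause (~x2) is unit, so x2 = 0.
The clause (x4) is unit, so x4 = 1.
That conflicts with the unit clause (~x4).
Backtrack on x1: now try x1 = 1.
The clause (~x4) is unit, so x4 = 0.
The clause (x5) is unit, so x5 = 1.
The clause (~x2) is unit, so x2 = 0.
That conflicts with the unit clause (x2).
Either choice for x1 ends in contradiction.
No assignment satisfies every clause.

No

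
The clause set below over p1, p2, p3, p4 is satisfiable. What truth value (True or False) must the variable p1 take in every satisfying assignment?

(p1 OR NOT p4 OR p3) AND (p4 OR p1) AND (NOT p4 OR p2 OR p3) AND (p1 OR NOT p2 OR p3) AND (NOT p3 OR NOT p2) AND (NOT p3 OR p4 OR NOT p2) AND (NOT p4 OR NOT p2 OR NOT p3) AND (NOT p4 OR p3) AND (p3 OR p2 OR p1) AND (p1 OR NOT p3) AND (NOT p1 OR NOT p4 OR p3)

Suppose p1 = false.
Unit clause (p4) forces p4 = true.
Unit clause (p3) forces p3 = true.
But (NOT p3) is also a unit clause — contradiction.
So every satisfying assignment has p1 = True.

True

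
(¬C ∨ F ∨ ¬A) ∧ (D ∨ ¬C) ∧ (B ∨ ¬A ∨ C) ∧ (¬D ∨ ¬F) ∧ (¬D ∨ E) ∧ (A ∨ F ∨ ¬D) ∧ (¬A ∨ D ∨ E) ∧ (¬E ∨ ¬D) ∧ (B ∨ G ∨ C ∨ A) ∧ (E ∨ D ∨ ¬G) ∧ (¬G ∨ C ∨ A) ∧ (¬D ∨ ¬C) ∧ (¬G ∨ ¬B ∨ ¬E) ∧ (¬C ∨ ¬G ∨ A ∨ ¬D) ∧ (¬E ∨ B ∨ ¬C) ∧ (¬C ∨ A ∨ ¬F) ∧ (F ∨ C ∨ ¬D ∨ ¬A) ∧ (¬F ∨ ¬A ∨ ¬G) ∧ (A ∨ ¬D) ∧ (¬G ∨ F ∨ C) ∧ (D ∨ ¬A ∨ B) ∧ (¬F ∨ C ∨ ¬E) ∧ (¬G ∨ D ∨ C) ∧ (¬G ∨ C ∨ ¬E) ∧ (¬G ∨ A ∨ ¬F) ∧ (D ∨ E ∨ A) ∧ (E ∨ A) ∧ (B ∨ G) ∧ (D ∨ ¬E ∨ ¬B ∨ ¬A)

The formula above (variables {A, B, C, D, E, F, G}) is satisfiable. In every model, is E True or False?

Suppose E = False.
Unit clause (¬D) forces D = False.
Unit clause (¬C) forces C = False.
Unit clause (¬A) forces A = False.
Now (A) is unsatisfied and unit — conflict.
So every satisfying assignment has E = True.

True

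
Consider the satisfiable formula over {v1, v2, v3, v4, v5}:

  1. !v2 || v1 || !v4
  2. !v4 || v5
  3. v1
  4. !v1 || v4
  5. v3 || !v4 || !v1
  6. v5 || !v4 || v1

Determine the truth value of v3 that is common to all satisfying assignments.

True

Suppose v3 = false.
(v1) alone gives v1 = true.
(v4) alone gives v4 = true.
Now (!v4) is unsatisfied and unit — conflict.
So every satisfying assignment has v3 = True.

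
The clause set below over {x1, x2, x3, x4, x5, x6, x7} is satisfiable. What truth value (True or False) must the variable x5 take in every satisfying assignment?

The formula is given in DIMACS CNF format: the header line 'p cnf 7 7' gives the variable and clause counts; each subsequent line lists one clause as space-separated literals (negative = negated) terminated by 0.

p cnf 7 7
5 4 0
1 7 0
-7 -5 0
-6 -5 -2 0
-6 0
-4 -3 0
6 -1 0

False

Suppose x5 = True.
From the singleton clause (¬x7), x7 = False.
From the singleton clause (x1), x1 = True.
From the singleton clause (¬x6), x6 = False.
Now (x6) is unsatisfied and unit — conflict.
So every satisfying assignment has x5 = False.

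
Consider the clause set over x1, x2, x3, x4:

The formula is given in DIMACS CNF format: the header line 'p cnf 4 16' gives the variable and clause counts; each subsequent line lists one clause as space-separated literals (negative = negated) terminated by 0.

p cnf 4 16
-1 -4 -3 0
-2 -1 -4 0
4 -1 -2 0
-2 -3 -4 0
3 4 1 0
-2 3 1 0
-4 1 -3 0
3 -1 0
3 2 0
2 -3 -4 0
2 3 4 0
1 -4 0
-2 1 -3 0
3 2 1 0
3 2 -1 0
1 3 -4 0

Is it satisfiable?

Branch on x3: set x3 = True.
Branch on x1: set x1 = False.
From the singleton clause (¬x4), x4 = False.
From the singleton clause (¬x2), x2 = False.
This assignment satisfies each clause.
A satisfying assignment: x1 ↦ False,  x2 ↦ False,  x3 ↦ True,  x4 ↦ False.

Yes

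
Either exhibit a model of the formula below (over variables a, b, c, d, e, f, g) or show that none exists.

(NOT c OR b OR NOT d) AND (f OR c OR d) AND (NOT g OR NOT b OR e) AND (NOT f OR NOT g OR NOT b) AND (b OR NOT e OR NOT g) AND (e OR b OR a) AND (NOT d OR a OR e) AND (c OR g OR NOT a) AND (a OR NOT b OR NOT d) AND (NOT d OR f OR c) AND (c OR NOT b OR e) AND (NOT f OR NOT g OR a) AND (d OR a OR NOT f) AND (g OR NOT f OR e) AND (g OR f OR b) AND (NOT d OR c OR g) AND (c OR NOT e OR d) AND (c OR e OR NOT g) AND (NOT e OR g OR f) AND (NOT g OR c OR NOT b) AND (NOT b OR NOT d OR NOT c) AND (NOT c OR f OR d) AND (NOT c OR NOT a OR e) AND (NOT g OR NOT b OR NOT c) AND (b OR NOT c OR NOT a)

a: true,  b: true,  c: true,  d: false,  e: true,  f: true,  g: false

Case c = true:
Case b = true:
Unit clause (NOT d) forces d = false.
Unit clause (f) forces f = true.
Unit clause (NOT g) forces g = false.
Unit clause (a) forces a = true.
Unit clause (e) forces e = true.
Every clause now holds.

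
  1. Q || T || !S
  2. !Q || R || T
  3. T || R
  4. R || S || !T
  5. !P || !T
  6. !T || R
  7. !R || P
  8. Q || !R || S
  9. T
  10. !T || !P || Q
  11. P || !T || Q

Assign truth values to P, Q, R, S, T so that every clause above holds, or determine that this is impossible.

UNSATISFIABLE

(T) alone gives T = true.
(!P) alone gives P = false.
(R) alone gives R = true.
Now (!R) is unsatisfied and unit — conflict.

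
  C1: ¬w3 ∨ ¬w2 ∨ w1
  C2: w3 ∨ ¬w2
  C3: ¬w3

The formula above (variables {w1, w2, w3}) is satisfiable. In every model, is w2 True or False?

Suppose w2 = True.
From the singleton clause (w3), w3 = True.
Now (¬w3) is unsatisfied and unit — conflict.
So every satisfying assignment has w2 = False.

False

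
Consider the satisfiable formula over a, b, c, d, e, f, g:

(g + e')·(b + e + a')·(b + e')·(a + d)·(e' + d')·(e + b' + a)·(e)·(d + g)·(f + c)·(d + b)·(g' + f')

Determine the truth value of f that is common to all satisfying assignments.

Suppose f = 1.
(e) alone gives e = 1.
(g) alone gives g = 1.
That conflicts with the unit clause (g').
So every satisfying assignment has f = False.

False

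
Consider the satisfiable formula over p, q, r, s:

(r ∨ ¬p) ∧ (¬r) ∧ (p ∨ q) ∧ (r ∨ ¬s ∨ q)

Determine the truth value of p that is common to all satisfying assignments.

Suppose p = True.
(r) alone gives r = True.
Now (¬r) is unsatisfied and unit — conflict.
So every satisfying assignment has p = False.

False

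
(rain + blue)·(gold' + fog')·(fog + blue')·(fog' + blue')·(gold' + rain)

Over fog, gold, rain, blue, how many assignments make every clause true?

3

There are 2^4 = 16 truth assignments over (fog, gold, rain, blue).
Check each against the 5 clauses (columns in the order fog, gold, rain, blue):
  F F F F  ✗ fails (rain + blue)
  F F F T  ✗ fails (fog + blue')
  F F T F  ✓ satisfies all
  F F T T  ✗ fails (fog + blue')
  F T F F  ✗ fails (rain + blue)
  F T F T  ✗ fails (fog + blue')
  F T T F  ✓ satisfies all
  F T T T  ✗ fails (fog + blue')
  T F F F  ✗ fails (rain + blue)
  T F F T  ✗ fails (fog' + blue')
  T F T F  ✓ satisfies all
  T F T T  ✗ fails (fog' + blue')
  T T F F  ✗ fails (rain + blue)
  T T F T  ✗ fails (gold' + fog')
  T T T F  ✗ fails (gold' + fog')
  T T T T  ✗ fails (gold' + fog')
3 of the 16 rows are models.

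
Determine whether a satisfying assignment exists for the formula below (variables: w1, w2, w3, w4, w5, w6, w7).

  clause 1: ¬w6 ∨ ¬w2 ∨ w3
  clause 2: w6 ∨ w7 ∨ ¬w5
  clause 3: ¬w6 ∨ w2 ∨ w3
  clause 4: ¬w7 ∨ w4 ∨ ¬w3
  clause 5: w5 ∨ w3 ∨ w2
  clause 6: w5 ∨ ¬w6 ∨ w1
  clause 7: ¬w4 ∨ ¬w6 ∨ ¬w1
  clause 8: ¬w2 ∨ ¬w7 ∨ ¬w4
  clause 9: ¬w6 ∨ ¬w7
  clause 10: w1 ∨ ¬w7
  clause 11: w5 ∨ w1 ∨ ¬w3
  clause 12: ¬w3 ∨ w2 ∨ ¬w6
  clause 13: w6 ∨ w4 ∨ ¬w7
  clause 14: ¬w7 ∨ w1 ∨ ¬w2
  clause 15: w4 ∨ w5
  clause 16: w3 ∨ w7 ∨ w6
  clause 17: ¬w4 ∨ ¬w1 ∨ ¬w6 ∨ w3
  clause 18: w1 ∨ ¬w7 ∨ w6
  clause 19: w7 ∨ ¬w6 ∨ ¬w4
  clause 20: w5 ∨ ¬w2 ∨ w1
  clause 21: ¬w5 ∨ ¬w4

Yes

Case w6 = False:
Case w7 = False:
From the singleton clause (¬w5), w5 = False.
From the singleton clause (w4), w4 = True.
From the singleton clause (w3), w3 = True.
From the singleton clause (w1), w1 = True.
All clauses hold; w2 can take either value.
A satisfying assignment: w1: True; w2: False; w3: True; w4: True; w5: False; w6: False; w7: False.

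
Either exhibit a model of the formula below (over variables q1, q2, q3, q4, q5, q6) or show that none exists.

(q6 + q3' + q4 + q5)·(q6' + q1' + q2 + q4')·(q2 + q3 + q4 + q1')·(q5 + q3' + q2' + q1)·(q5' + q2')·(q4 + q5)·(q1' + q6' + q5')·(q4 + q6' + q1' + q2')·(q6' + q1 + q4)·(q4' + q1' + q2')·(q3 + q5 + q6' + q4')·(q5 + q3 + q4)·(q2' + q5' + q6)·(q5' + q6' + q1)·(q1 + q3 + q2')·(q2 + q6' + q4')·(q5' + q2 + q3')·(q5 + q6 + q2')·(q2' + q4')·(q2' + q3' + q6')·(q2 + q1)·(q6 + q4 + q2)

q1=1,  q2=0,  q3=1,  q4=1,  q5=0,  q6=0

Suppose q5 = 0.
From the singleton clause (q4), q4 = 1.
From the singleton clause (q2'), q2 = 0.
From the singleton clause (q6'), q6 = 0.
From the singleton clause (q1), q1 = 1.
All clauses hold; q3 can take either value.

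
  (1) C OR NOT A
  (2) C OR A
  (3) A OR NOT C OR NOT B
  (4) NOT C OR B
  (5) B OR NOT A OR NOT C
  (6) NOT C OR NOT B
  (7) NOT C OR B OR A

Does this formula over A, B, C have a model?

Unsatisfiable

Branch on C: set C = true.
From the singleton clause (B), B = true.
That conflicts with the unit clause (NOT B).
Backtrack on C: now try C = false.
From the singleton clause (NOT A), A = false.
That conflicts with the unit clause (A).
Neither C = true nor C = false works.
No assignment satisfies every clause.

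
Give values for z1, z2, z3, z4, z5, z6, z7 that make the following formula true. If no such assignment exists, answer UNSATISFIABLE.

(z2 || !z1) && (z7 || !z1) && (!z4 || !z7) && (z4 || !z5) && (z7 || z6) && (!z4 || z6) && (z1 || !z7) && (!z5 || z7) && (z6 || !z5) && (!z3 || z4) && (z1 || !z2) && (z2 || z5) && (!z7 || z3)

Try z2 = true.
From the singleton clause (z1), z1 = true.
From the singleton clause (z7), z7 = true.
From the singleton clause (!z4), z4 = false.
From the singleton clause (!z5), z5 = false.
From the singleton clause (!z3), z3 = false.
That conflicts with the unit clause (z3).
Backtrack on z2: now try z2 = false.
From the singleton clause (!z1), z1 = false.
From the singleton clause (!z7), z7 = false.
From the singleton clause (z6), z6 = true.
From the singleton clause (!z5), z5 = false.
That conflicts with the unit clause (z5).
Either choice for z2 ends in contradiction.

UNSATISFIABLE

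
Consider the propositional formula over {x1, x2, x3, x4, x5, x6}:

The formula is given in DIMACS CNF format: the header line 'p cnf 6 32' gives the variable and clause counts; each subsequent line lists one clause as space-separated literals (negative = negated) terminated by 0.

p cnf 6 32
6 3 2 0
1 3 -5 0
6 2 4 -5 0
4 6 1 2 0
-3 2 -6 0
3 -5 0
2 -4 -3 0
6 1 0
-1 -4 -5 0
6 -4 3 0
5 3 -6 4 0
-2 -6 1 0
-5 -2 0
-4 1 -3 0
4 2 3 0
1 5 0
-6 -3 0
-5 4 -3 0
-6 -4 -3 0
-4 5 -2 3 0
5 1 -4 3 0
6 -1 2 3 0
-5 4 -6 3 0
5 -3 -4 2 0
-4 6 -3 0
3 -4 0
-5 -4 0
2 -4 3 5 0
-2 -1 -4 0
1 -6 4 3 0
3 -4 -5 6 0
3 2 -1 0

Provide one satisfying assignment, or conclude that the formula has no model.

x1: True, x2: False, x3: True, x4: False, x5: False, x6: False

Branch on x3: set x3 = True.
(¬x6) alone gives x6 = False.
(x1) alone gives x1 = True.
(¬x4) alone gives x4 = False.
(¬x5) alone gives x5 = False.
No clause remains; x2 is free.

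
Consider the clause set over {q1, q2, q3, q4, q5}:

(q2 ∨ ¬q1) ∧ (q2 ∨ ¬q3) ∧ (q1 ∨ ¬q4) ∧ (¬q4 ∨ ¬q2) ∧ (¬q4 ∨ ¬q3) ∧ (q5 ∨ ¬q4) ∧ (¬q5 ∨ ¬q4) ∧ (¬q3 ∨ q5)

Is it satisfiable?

Try q2 = False.
From the singleton clause (¬q1), q1 = False.
From the singleton clause (¬q3), q3 = False.
From the singleton clause (¬q4), q4 = False.
All clauses hold; q5 can take either value.
A satisfying assignment: q1 ↦ False, q2 ↦ False, q3 ↦ False, q4 ↦ False, q5 ↦ True.

Yes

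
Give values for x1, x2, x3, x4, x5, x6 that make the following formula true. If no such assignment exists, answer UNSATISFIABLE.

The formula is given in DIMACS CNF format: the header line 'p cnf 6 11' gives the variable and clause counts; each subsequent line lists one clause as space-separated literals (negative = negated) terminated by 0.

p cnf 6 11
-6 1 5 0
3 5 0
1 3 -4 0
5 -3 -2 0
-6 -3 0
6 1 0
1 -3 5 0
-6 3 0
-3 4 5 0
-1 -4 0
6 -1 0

Case x3 = True:
(¬x6) alone gives x6 = False.
(x1) alone gives x1 = True.
That conflicts with the unit clause (¬x1).
Undo x3 and try x3 = False.
(x5) alone gives x5 = True.
(¬x6) alone gives x6 = False.
(x1) alone gives x1 = True.
That conflicts with the unit clause (¬x1).
Neither x3 = True nor x3 = False works.

UNSATISFIABLE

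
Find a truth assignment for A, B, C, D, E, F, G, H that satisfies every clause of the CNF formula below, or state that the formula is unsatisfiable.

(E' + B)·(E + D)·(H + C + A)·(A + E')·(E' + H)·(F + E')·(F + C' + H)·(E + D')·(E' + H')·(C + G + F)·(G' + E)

Branch on E: set E = 0.
From the singleton clause (D), D = 1.
That conflicts with the unit clause (D').
So E must be the other value — set E = 1.
From the singleton clause (B), B = 1.
From the singleton clause (A), A = 1.
From the singleton clause (H), H = 1.
That conflicts with the unit clause (H').
Both values of E lead to a conflict.

UNSATISFIABLE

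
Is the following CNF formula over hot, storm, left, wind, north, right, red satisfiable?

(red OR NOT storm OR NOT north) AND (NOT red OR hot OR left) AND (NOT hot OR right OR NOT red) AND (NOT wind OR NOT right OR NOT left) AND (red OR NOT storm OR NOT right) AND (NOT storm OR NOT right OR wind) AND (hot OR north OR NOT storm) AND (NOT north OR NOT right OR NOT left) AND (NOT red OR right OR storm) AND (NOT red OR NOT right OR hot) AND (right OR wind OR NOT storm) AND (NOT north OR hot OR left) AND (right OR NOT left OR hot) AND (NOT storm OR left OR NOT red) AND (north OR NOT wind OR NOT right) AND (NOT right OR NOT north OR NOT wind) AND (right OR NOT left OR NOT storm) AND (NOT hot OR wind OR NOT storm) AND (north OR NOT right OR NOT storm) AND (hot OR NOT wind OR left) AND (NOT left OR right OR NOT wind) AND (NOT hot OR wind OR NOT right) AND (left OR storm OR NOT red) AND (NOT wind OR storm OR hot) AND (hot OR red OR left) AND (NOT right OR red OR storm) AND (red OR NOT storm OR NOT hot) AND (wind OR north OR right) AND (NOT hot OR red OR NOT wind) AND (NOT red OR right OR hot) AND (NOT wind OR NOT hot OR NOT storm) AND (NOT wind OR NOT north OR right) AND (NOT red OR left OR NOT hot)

Yes

Suppose red = false.
Suppose storm = false.
The clause (NOT right) is unit, so right = false.
Suppose left = false.
The clause (hot) is unit, so hot = true.
The clause (NOT wind) is unit, so wind = false.
The clause (north) is unit, so north = true.
This assignment satisfies each clause.
A satisfying assignment: hot: true; storm: false; left: false; wind: false; north: true; right: false; red: false.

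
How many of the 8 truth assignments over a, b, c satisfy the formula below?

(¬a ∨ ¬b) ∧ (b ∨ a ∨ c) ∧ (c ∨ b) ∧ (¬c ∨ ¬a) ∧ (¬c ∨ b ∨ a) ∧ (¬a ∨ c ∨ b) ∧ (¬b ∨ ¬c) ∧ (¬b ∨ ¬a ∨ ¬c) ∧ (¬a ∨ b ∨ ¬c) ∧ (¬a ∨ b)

There are 2^3 = 8 truth assignments over (a, b, c).
Check each against the 10 clauses (columns in the order a, b, c):
  F F F  ✗ fails (b ∨ a ∨ c)
  F F T  ✗ fails (¬c ∨ b ∨ a)
  F T F  ✓ satisfies all
  F T T  ✗ fails (¬b ∨ ¬c)
  T F F  ✗ fails (c ∨ b)
  T F T  ✗ fails (¬c ∨ ¬a)
  T T F  ✗ fails (¬a ∨ ¬b)
  T T T  ✗ fails (¬a ∨ ¬b)
1 of the 8 rows is a model.

1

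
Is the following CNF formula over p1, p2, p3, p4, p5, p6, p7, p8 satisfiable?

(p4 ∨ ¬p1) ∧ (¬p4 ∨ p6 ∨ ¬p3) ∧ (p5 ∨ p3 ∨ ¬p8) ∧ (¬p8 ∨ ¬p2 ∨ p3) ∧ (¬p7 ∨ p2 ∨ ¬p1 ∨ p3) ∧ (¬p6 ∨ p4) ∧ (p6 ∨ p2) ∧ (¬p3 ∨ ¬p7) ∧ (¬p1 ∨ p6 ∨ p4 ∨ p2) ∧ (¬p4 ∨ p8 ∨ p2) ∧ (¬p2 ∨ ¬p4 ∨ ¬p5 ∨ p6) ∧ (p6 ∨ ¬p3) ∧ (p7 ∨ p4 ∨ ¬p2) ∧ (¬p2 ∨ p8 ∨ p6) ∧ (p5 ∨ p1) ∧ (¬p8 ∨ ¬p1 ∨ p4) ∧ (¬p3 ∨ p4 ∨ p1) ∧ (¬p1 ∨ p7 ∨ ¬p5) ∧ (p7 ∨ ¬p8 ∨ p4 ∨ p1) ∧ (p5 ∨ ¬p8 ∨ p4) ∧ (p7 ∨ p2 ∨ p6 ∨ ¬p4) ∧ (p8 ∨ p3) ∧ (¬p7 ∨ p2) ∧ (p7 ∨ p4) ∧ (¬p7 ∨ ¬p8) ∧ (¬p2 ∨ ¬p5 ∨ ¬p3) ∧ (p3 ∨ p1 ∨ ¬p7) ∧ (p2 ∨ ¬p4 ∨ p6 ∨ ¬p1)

Suppose p4 = True.
Suppose p6 = True.
Suppose p3 = True.
(¬p7) alone gives p7 = False.
Suppose p8 = True.
Suppose p5 = True.
(¬p1) alone gives p1 = False.
(¬p2) alone gives p2 = False.
All clauses are satisfied.
A satisfying assignment: p1: False, p2: False, p3: True, p4: True, p5: True, p6: True, p7: False, p8: True.

Yes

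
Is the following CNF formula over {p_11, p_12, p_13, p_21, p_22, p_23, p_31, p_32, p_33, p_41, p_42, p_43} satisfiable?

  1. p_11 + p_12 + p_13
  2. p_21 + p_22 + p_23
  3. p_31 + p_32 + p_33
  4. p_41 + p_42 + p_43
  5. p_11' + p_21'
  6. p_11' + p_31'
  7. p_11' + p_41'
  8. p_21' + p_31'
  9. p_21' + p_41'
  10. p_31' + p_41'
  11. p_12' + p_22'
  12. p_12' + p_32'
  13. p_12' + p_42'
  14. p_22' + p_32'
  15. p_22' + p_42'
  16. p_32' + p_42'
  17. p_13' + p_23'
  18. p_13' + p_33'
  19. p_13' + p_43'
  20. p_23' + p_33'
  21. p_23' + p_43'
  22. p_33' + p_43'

Unsatisfiable

Case p_11 = 0:
Case p_12 = 1:
From the singleton clause (p_22'), p_22 = 0.
From the singleton clause (p_32'), p_32 = 0.
From the singleton clause (p_42'), p_42 = 0.
Case p_21 = 1:
From the singleton clause (p_31'), p_31 = 0.
From the singleton clause (p_33), p_33 = 1.
From the singleton clause (p_41'), p_41 = 0.
From the singleton clause (p_43), p_43 = 1.
That conflicts with the unit clause (p_43').
Backtrack on p_21: now try p_21 = 0.
From the singleton clause (p_23), p_23 = 1.
From the singleton clause (p_13'), p_13 = 0.
From the singleton clause (p_33'), p_33 = 0.
From the singleton clause (p_31), p_31 = 1.
From the singleton clause (p_41'), p_41 = 0.
From the singleton clause (p_43), p_43 = 1.
That conflicts with the unit clause (p_43').
Neither p_21 = 1 nor p_21 = 0 works.
Backtrack on p_12: now try p_12 = 0.
From the singleton clause (p_13), p_13 = 1.
From the singleton clause (p_23'), p_23 = 0.
From the singleton clause (p_33'), p_33 = 0.
From the singleton clause (p_43'), p_43 = 0.
Case p_21 = 1:
From the singleton clause (p_31'), p_31 = 0.
From the singleton clause (p_32), p_32 = 1.
From the singleton clause (p_41'), p_41 = 0.
From the singleton clause (p_42), p_42 = 1.
That conflicts with the unit clause (p_42').
Backtrack on p_21: now try p_21 = 0.
From the singleton clause (p_22), p_22 = 1.
From the singleton clause (p_32'), p_32 = 0.
From the singleton clause (p_31), p_31 = 1.
From the singleton clause (p_41'), p_41 = 0.
From the singleton clause (p_42), p_42 = 1.
That conflicts with the unit clause (p_42').
Neither p_21 = 1 nor p_21 = 0 works.
Neither p_12 = 1 nor p_12 = 0 works.
Backtrack on p_11: now try p_11 = 1.
From the singleton clause (p_21'), p_21 = 0.
From the singleton clause (p_31'), p_31 = 0.
From the singleton clause (p_41'), p_41 = 0.
Case p_22 = 1:
From the singleton clause (p_12'), p_12 = 0.
From the singleton clause (p_32'), p_32 = 0.
From the singleton clause (p_33), p_33 = 1.
From the singleton clause (p_42'), p_42 = 0.
From the singleton clause (p_43), p_43 = 1.
That conflicts with the unit clause (p_43').
Backtrack on p_22: now try p_22 = 0.
From the singleton clause (p_23), p_23 = 1.
From the singleton clause (p_13'), p_13 = 0.
From the singleton clause (p_33'), p_33 = 0.
From the singleton clause (p_32), p_32 = 1.
From the singleton clause (p_12'), p_12 = 0.
From the singleton clause (p_42'), p_42 = 0.
From the singleton clause (p_43), p_43 = 1.
That conflicts with the unit clause (p_43').
Neither p_22 = 1 nor p_22 = 0 works.
Neither p_11 = 1 nor p_11 = 0 works.
No assignment satisfies every clause.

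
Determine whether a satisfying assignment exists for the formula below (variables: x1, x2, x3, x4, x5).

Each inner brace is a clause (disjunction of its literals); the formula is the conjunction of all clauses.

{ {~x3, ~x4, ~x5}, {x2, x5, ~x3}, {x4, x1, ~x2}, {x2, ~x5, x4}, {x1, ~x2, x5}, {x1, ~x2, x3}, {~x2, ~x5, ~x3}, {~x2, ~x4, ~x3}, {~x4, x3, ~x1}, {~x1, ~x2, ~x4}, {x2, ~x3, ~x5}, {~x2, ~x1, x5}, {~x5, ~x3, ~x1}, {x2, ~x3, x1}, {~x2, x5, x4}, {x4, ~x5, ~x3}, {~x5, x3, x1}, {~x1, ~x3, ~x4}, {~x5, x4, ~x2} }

Yes

Branch on x3: set x3 = 0.
Branch on x1: set x1 = 0.
From the singleton clause (~x2), x2 = 0.
From the singleton clause (~x5), x5 = 0.
No clause remains; x4 is free.
A satisfying assignment: x1: 0; x2: 0; x3: 0; x4: 1; x5: 0.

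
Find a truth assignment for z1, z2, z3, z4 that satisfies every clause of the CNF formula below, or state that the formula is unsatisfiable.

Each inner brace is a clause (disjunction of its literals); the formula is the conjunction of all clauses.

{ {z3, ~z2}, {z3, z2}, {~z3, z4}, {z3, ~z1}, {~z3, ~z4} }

UNSATISFIABLE

Try z3 = 1.
Unit clause (z4) forces z4 = 1.
But (~z4) is also a unit clause — contradiction.
Backtrack on z3: now try z3 = 0.
Unit clause (~z2) forces z2 = 0.
But (z2) is also a unit clause — contradiction.
Neither z3 = 1 nor z3 = 0 works.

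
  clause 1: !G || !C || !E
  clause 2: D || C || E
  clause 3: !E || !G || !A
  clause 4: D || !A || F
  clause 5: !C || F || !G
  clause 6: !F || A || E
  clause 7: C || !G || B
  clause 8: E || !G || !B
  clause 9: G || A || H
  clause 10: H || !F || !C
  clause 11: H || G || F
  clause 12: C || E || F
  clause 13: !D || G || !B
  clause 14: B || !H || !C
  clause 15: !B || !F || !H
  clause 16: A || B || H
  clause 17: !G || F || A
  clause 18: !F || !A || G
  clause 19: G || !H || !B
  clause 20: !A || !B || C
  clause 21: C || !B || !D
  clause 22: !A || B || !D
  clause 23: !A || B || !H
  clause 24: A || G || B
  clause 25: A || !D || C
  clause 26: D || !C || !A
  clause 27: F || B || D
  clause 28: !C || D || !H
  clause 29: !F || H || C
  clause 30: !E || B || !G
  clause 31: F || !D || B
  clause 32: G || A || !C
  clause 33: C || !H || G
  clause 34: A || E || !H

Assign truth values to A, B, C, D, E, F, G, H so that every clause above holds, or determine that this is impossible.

Case G = false:
Case A = true:
From the singleton clause (!F), F = false.
From the singleton clause (D), D = true.
From the singleton clause (H), H = true.
From the singleton clause (!B), B = false.
That conflicts with the unit clause (B).
That branch fails; take A = false instead.
From the singleton clause (H), H = true.
From the singleton clause (!B), B = false.
That conflicts with the unit clause (B).
Neither A = true nor A = false works.
That branch fails; take G = true instead.
Case C = false:
From the singleton clause (B), B = true.
From the singleton clause (E), E = true.
From the singleton clause (!A), A = false.
From the singleton clause (F), F = true.
From the singleton clause (!H), H = false.
That conflicts with the unit clause (H).
That branch fails; take C = true instead.
From the singleton clause (!E), E = false.
From the singleton clause (F), F = true.
From the singleton clause (A), A = true.
From the singleton clause (!B), B = false.
From the singleton clause (H), H = true.
That conflicts with the unit clause (!H).
Neither C = true nor C = false works.
Neither G = true nor G = false works.

UNSATISFIABLE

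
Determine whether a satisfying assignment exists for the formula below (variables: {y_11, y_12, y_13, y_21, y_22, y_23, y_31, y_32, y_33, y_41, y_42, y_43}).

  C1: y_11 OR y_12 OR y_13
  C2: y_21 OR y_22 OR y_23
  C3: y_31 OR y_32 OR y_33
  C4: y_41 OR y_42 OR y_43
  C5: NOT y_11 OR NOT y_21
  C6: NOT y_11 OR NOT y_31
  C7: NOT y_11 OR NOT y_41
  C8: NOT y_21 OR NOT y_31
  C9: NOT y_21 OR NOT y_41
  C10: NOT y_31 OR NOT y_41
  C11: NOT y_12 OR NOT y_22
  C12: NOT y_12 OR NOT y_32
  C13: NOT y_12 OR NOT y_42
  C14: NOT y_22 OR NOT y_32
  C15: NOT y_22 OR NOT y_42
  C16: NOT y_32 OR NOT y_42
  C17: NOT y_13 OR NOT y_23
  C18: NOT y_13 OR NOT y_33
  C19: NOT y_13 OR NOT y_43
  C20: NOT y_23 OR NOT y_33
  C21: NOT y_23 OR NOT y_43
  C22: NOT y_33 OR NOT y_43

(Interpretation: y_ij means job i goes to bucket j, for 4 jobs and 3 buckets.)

No

Suppose y_11 = false.
Suppose y_12 = true.
(NOT y_22) alone gives y_22 = false.
(NOT y_32) alone gives y_32 = false.
(NOT y_42) alone gives y_42 = false.
Suppose y_21 = true.
(NOT y_31) alone gives y_31 = false.
(y_33) alone gives y_33 = true.
(NOT y_41) alone gives y_41 = false.
(y_43) alone gives y_43 = true.
But (NOT y_43) is also a unit clause — contradiction.
Backtrack on y_21: now try y_21 = false.
(y_23) alone gives y_23 = true.
(NOT y_13) alone gives y_13 = false.
(NOT y_33) alone gives y_33 = false.
(y_31) alone gives y_31 = true.
(NOT y_41) alone gives y_41 = false.
(y_43) alone gives y_43 = true.
But (NOT y_43) is also a unit clause — contradiction.
Both values of y_21 lead to a conflict.
Backtrack on y_12: now try y_12 = false.
(y_13) alone gives y_13 = true.
(NOT y_23) alone gives y_23 = false.
(NOT y_33) alone gives y_33 = false.
(NOT y_43) alone gives y_43 = false.
Suppose y_21 = true.
(NOT y_31) alone gives y_31 = false.
(y_32) alone gives y_32 = true.
(NOT y_41) alone gives y_41 = false.
(y_42) alone gives y_42 = true.
But (NOT y_42) is also a unit clause — contradiction.
Backtrack on y_21: now try y_21 = false.
(y_22) alone gives y_22 = true.
(NOT y_32) alone gives y_32 = false.
(y_31) alone gives y_31 = true.
(NOT y_41) alone gives y_41 = false.
(y_42) alone gives y_42 = true.
But (NOT y_42) is also a unit clause — contradiction.
Both values of y_21 lead to a conflict.
Both values of y_12 lead to a conflict.
Backtrack on y_11: now try y_11 = true.
(NOT y_21) alone gives y_21 = false.
(NOT y_31) alone gives y_31 = false.
(NOT y_41) alone gives y_41 = false.
Suppose y_22 = true.
(NOT y_12) alone gives y_12 = false.
(NOT y_32) alone gives y_32 = false.
(y_33) alone gives y_33 = true.
(NOT y_42) alone gives y_42 = false.
(y_43) alone gives y_43 = true.
But (NOT y_43) is also a unit clause — contradiction.
Backtrack on y_22: now try y_22 = false.
(y_23) alone gives y_23 = true.
(NOT y_13) alone gives y_13 = false.
(NOT y_33) alone gives y_33 = false.
(y_32) alone gives y_32 = true.
(NOT y_12) alone gives y_12 = false.
(NOT y_42) alone gives y_42 = false.
(y_43) alone gives y_43 = true.
But (NOT y_43) is also a unit clause — contradiction.
Both values of y_22 lead to a conflict.
Both values of y_11 lead to a conflict.
No assignment satisfies every clause.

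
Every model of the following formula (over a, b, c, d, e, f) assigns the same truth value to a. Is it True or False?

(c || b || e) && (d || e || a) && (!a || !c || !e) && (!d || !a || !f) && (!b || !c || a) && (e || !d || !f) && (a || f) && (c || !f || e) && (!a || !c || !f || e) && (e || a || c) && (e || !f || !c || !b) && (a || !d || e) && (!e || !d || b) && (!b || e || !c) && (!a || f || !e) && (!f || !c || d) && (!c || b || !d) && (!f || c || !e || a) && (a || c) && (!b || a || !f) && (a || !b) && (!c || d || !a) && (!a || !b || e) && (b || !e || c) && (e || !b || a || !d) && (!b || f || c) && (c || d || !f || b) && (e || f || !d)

True

Suppose a = false.
From the singleton clause (f), f = true.
From the singleton clause (c), c = true.
From the singleton clause (!b), b = false.
From the singleton clause (d), d = true.
But (!d) is also a unit clause — contradiction.
So every satisfying assignment has a = True.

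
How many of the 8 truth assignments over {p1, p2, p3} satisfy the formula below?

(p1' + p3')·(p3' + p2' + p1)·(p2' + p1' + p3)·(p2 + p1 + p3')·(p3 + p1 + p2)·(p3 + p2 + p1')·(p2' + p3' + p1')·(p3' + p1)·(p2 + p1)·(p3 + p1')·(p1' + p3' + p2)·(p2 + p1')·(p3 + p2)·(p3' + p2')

There are 2^3 = 8 truth assignments over (p1, p2, p3).
Check each against the 14 clauses (columns in the order p1, p2, p3):
  F F F  ✗ fails (p3 + p1 + p2)
  F F T  ✗ fails (p2 + p1 + p3')
  F T F  ✓ satisfies all
  F T T  ✗ fails (p3' + p2' + p1)
  T F F  ✗ fails (p3 + p2 + p1')
  T F T  ✗ fails (p1' + p3')
  T T F  ✗ fails (p2' + p1' + p3)
  T T T  ✗ fails (p1' + p3')
1 of the 8 rows is a model.

1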